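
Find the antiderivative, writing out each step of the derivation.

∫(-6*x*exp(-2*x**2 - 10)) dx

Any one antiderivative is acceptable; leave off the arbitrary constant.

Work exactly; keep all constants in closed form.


Step 1. Substitute u = x**2 + 5, turning ∫(-6*x*exp(-2*x**2 - 10)) dx into ∫(-3*exp(-2*u)) du: now ∫(-3*exp(-2*u)) du.
Step 2. Evaluate the standard form: now 3*exp(-2*u)/2.
Step 3. Substitute back u = x**2 + 5: now 3*exp(-2*x**2 - 10)/2.
Answer: 3*exp(-2*x**2 - 10)/2.


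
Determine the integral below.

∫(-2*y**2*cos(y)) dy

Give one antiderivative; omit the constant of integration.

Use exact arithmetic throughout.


Answer: -2*y**2*sin(y) - 4*y*cos(y) + 4*sin(y).


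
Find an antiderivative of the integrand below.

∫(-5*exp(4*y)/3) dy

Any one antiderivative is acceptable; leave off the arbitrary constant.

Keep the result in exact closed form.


Answer: -5*exp(4*y)/12.


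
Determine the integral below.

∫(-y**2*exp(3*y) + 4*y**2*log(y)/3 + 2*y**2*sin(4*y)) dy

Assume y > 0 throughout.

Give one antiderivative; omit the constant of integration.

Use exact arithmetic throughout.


Answer: 4*y**3*log(y)/9 - 4*y**3/27 - y**2*exp(3*y)/3 - y**2*cos(4*y)/2 + 2*y*exp(3*y)/9 + y*sin(4*y)/4 - 2*exp(3*y)/27 + cos(4*y)/16.


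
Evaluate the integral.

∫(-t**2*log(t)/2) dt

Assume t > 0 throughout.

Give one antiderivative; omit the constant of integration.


Answer: -t**3*log(t)/6 + t**3/18.


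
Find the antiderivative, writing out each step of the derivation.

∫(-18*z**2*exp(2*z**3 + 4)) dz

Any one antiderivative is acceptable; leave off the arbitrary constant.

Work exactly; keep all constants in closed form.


Step 1. Substitute u = z**3 + 2, turning ∫(-18*z**2*exp(2*z**3 + 4)) dz into ∫(-6*exp(2*u)) du: now ∫(-6*exp(2*u)) du.
Step 2. Evaluate the standard form: now -3*exp(2*u).
Step 3. Substitute back u = z**3 + 2: now -3*exp(2*z**3 + 4).
Answer: -3*exp(2*z**3 + 4).


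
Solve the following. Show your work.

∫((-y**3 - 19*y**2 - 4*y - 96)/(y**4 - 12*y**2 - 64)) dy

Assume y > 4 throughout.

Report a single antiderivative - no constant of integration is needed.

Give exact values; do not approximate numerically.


Step 1. Decompose ∫((-y**3 - 19*y**2 - 4*y - 96)/(y**4 - 12*y**2 - 64)) dy by partial fractions, (-y**3 - 19*y**2 - 4*y - 96)/(y**4 - 12*y**2 - 64) = 1/(y**2 + 4) + 2/(y + 4) - 3/(y - 4): now ∫(-3/(y - 4)) dy + ∫(2/(y + 4)) dy + ∫(1/(y**2 + 4)) dy.
Step 2. Evaluate the standard form [assuming y > 4]: now -3*log(y - 4) + ∫(2/(y + 4)) dy + ∫(1/(y**2 + 4)) dy.
Step 3. Evaluate the standard form [assuming y > -4]: now -3*log(y - 4) + 2*log(y + 4) + ∫(1/(y**2 + 4)) dy.
Step 4. Evaluate the standard form: now -3*log(y - 4) + 2*log(y + 4) + atan(y/2)/2.
Answer: -3*log(y - 4) + 2*log(y + 4) + atan(y/2)/2.


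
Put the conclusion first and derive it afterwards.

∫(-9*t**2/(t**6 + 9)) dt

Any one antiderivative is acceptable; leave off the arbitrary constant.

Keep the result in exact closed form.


The answer is -atan(t**3/3).
Step 1. Substitute u = t**3, turning ∫(-9*t**2/(t**6 + 9)) dt into ∫(-3/(u**2 + 9)) du: now ∫(-3/(u**2 + 9)) du.
Step 2. Evaluate the standard form: now -atan(u/3).
Step 3. Substitute back u = t**3: now -atan(t**3/3).
Answer: -atan(t**3/3).


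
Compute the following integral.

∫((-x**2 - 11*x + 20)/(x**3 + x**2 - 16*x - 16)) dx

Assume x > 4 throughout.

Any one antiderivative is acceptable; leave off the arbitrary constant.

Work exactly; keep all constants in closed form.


Answer: -log(x - 4) - 2*log(x + 1) + 2*log(x + 4).


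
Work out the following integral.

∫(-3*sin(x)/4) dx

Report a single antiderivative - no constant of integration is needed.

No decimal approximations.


Answer: 3*cos(x)/4.


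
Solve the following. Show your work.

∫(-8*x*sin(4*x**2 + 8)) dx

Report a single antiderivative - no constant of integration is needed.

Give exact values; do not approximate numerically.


Step 1. Substitute u = x**2 + 2, turning ∫(-8*x*sin(4*x**2 + 8)) dx into ∫(-4*sin(4*u)) du: now ∫(-4*sin(4*u)) du.
Step 2. Evaluate the standard form: now cos(4*u).
Step 3. Substitute back u = x**2 + 2: now cos(4*x**2 + 8).
Answer: cos(4*x**2 + 8).


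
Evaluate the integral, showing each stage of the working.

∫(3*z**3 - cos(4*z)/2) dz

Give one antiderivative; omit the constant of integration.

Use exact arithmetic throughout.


Step 1. Rewrite: now ∫(3*z**3) dz + ∫(-cos(4*z)/2) dz.
Step 2. Evaluate the standard form: now 3*z**4/4 + ∫(-cos(4*z)/2) dz.
Step 3. Evaluate the standard form: now 3*z**4/4 - sin(4*z)/8.
Answer: 3*z**4/4 - sin(4*z)/8.


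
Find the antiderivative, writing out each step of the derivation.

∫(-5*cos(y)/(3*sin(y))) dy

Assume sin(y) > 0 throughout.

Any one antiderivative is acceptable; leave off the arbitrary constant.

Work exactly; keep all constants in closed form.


Step 1. Substitute u = sin(y), turning ∫(-5*cos(y)/(3*sin(y))) dy into ∫(-5/(3*u)) du: now ∫(-5/(3*u)) du.
Step 2. Evaluate the standard form [assuming u > 0]: now -5*log(u)/3.
Step 3. Substitute back u = sin(y): now -5*log(sin(y))/3.
Answer: -5*log(sin(y))/3.


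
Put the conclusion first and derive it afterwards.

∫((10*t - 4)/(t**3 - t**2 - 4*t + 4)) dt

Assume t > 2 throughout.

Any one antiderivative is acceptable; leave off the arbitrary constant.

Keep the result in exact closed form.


The answer is 4*log(t - 2) - 2*log(t - 1) - 2*log(t + 2).
Step 1. Decompose ∫((10*t - 4)/(t**3 - t**2 - 4*t + 4)) dt by partial fractions, (10*t - 4)/(t**3 - t**2 - 4*t + 4) = -2/(t + 2) - 2/(t - 1) + 4/(t - 2): now ∫(4/(t - 2)) dt + ∫(-2/(t - 1)) dt + ∫(-2/(t + 2)) dt.
Step 2. Evaluate the standard form [assuming t > -2]: now -2*log(t + 2) + ∫(4/(t - 2)) dt + ∫(-2/(t - 1)) dt.
Step 3. Evaluate the standard form [assuming t > 2]: now 4*log(t - 2) - 2*log(t + 2) + ∫(-2/(t - 1)) dt.
Step 4. Evaluate the standard form [assuming t > 1]: now 4*log(t - 2) - 2*log(t - 1) - 2*log(t + 2).
Answer: 4*log(t - 2) - 2*log(t - 1) - 2*log(t + 2).


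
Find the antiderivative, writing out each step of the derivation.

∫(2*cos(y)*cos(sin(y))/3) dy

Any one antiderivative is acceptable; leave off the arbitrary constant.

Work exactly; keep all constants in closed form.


Step 1. Substitute u = sin(y), turning ∫(2*cos(y)*cos(sin(y))/3) dy into ∫(2*cos(u)/3) du: now ∫(2*cos(u)/3) du.
Step 2. Evaluate the standard form: now 2*sin(u)/3.
Step 3. Substitute back u = sin(y): now 2*sin(sin(y))/3.
Answer: 2*sin(sin(y))/3.


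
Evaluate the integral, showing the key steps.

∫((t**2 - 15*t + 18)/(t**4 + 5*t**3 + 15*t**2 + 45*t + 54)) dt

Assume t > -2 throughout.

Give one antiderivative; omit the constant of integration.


Step 1. Decompose ∫((t**2 - 15*t + 18)/(t**4 + 5*t**3 + 15*t**2 + 45*t + 54)) dt by partial fractions, (t**2 - 15*t + 18)/(t**4 + 5*t**3 + 15*t**2 + 45*t + 54) = -3/(t**2 + 9) - 4/(t + 3) + 4/(t + 2): now ∫(4/(t + 2)) dt + ∫(-4/(t + 3)) dt + ∫(-3/(t**2 + 9)) dt.
Step 2. Evaluate the standard form [assuming t > -3]: now -4*log(t + 3) + ∫(4/(t + 2)) dt + ∫(-3/(t**2 + 9)) dt.
Step 3. Evaluate the standard form [assuming t > -2]: now 4*log(t + 2) - 4*log(t + 3) + ∫(-3/(t**2 + 9)) dt.
Step 4. Evaluate the standard form: now 4*log(t + 2) - 4*log(t + 3) - atan(t/3).
Answer: 4*log(t + 2) - 4*log(t + 3) - atan(t/3).


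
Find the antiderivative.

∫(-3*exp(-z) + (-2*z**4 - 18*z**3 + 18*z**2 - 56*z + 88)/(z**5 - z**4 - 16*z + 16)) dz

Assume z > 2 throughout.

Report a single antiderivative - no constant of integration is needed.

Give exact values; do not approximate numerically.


Answer: -4*log(z - 2) - 2*log(z - 1) + 4*log(z + 2) - atan(z/2) + 3*exp(-z).


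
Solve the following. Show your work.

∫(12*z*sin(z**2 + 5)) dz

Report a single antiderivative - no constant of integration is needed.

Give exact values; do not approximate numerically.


Step 1. Substitute u = z**2 + 5, turning ∫(12*z*sin(z**2 + 5)) dz into ∫(6*sin(u)) du: now ∫(6*sin(u)) du.
Step 2. Evaluate the standard form: now -6*cos(u).
Step 3. Substitute back u = z**2 + 5: now -6*cos(z**2 + 5).
Answer: -6*cos(z**2 + 5).


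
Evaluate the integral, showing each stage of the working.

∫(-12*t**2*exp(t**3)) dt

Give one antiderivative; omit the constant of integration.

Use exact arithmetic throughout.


Step 1. Substitute u = t**3, turning ∫(-12*t**2*exp(t**3)) dt into ∫(-4*exp(u)) du: now ∫(-4*exp(u)) du.
Step 2. Evaluate the standard form: now -4*exp(u).
Step 3. Substitute back u = t**3: now -4*exp(t**3).
Answer: -4*exp(t**3).


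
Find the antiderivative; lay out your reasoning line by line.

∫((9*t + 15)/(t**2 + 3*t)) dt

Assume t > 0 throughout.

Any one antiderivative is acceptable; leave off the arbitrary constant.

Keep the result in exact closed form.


Step 1. Decompose ∫((9*t + 15)/(t**2 + 3*t)) dt by partial fractions, (9*t + 15)/(t**2 + 3*t) = 4/(t + 3) + 5/t: now ∫(5/t) dt + ∫(4/(t + 3)) dt.
Step 2. Evaluate the standard form [assuming t > -3]: now 4*log(t + 3) + ∫(5/t) dt.
Step 3. Evaluate the standard form [assuming t > 0]: now 5*log(t) + 4*log(t + 3).
Answer: 5*log(t) + 4*log(t + 3).


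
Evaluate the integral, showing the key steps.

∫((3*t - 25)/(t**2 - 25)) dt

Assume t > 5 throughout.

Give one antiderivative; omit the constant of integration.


Step 1. Decompose ∫((3*t - 25)/(t**2 - 25)) dt by partial fractions, (3*t - 25)/(t**2 - 25) = 4/(t + 5) - 1/(t - 5): now ∫(-1/(t - 5)) dt + ∫(4/(t + 5)) dt.
Step 2. Evaluate the standard form [assuming t > -5]: now 4*log(t + 5) + ∫(-1/(t - 5)) dt.
Step 3. Evaluate the standard form [assuming t > 5]: now -log(t - 5) + 4*log(t + 5).
Answer: -log(t - 5) + 4*log(t + 5).


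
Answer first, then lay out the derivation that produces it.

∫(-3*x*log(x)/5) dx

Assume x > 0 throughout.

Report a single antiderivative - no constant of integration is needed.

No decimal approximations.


The answer is -3*x**2*log(x)/10 + 3*x**2/20.
Step 1. Integrate ∫(-3*x*log(x)/5) dx by parts with u = log(x), dv = (-3*x/5) dx, so v = -3*x**2/10 [assuming x > 0]: now -3*x**2*log(x)/10 + ∫(3*x/10) dx.
Step 2. Evaluate the standard form: now -3*x**2*log(x)/10 + 3*x**2/20.
Answer: -3*x**2*log(x)/10 + 3*x**2/20.


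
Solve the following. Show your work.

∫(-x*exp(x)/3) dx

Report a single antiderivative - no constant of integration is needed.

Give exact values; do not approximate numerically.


Step 1. Integrate ∫(-x*exp(x)/3) dx by parts with u = x, dv = (-exp(x)/3) dx, so v = -exp(x)/3: now -x*exp(x)/3 + ∫(exp(x)/3) dx.
Step 2. Evaluate the standard form: now -x*exp(x)/3 + exp(x)/3.
Answer: -x*exp(x)/3 + exp(x)/3.


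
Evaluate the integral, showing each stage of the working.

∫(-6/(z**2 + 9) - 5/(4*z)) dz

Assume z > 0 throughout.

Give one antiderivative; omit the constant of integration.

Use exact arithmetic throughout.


Step 1. Rewrite: now ∫(-5/(4*z)) dz + ∫(-6/(z**2 + 9)) dz.
Step 2. Evaluate the standard form: now -2*atan(z/3) + ∫(-5/(4*z)) dz.
Step 3. Evaluate the standard form [assuming z > 0]: now -5*log(z)/4 - 2*atan(z/3).
Answer: -5*log(z)/4 - 2*atan(z/3).


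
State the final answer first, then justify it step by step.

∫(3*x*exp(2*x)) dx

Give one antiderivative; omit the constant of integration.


The answer is 3*x*exp(2*x)/2 - 3*exp(2*x)/4.
Step 1. Integrate ∫(3*x*exp(2*x)) dx by parts with u = x, dv = (3*exp(2*x)) dx, so v = 3*exp(2*x)/2: now 3*x*exp(2*x)/2 + ∫(-3*exp(2*x)/2) dx.
Step 2. Evaluate the standard form: now 3*x*exp(2*x)/2 - 3*exp(2*x)/4.
Answer: 3*x*exp(2*x)/2 - 3*exp(2*x)/4.


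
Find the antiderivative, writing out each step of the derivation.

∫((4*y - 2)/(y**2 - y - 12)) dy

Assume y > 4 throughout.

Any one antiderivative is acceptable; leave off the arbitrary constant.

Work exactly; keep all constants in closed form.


Step 1. Decompose ∫((4*y - 2)/(y**2 - y - 12)) dy by partial fractions, (4*y - 2)/(y**2 - y - 12) = 2/(y + 3) + 2/(y - 4): now ∫(2/(y - 4)) dy + ∫(2/(y + 3)) dy.
Step 2. Evaluate the standard form [assuming y > -3]: now 2*log(y + 3) + ∫(2/(y - 4)) dy.
Step 3. Evaluate the standard form [assuming y > 4]: now 2*log(y - 4) + 2*log(y + 3).
Answer: 2*log(y - 4) + 2*log(y + 3).


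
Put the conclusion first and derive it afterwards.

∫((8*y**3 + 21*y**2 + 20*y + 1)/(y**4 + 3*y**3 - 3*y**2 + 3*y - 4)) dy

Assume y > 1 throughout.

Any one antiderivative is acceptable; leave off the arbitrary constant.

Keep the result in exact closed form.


The answer is 5*log(y - 1) + 3*log(y + 4) + 4*atan(y).
Step 1. Decompose ∫((8*y**3 + 21*y**2 + 20*y + 1)/(y**4 + 3*y**3 - 3*y**2 + 3*y - 4)) dy by partial fractions, (8*y**3 + 21*y**2 + 20*y + 1)/(y**4 + 3*y**3 - 3*y**2 + 3*y - 4) = 4/(y**2 + 1) + 3/(y + 4) + 5/(y - 1): now ∫(5/(y - 1)) dy + ∫(3/(y + 4)) dy + ∫(4/(y**2 + 1)) dy.
Step 2. Evaluate the standard form [assuming y > -4]: now 3*log(y + 4) + ∫(5/(y - 1)) dy + ∫(4/(y**2 + 1)) dy.
Step 3. Evaluate the standard form [assuming y > 1]: now 5*log(y - 1) + 3*log(y + 4) + ∫(4/(y**2 + 1)) dy.
Step 4. Evaluate the standard form: now 5*log(y - 1) + 3*log(y + 4) + 4*atan(y).
Answer: 5*log(y - 1) + 3*log(y + 4) + 4*atan(y).


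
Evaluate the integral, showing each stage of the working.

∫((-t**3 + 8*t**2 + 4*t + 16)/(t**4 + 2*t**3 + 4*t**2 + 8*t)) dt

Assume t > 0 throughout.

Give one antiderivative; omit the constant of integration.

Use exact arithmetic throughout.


Step 1. Decompose ∫((-t**3 + 8*t**2 + 4*t + 16)/(t**4 + 2*t**3 + 4*t**2 + 8*t)) dt by partial fractions, (-t**3 + 8*t**2 + 4*t + 16)/(t**4 + 2*t**3 + 4*t**2 + 8*t) = 4/(t**2 + 4) - 3/(t + 2) + 2/t: now ∫(2/t) dt + ∫(-3/(t + 2)) dt + ∫(4/(t**2 + 4)) dt.
Step 2. Evaluate the standard form [assuming t > -2]: now -3*log(t + 2) + ∫(2/t) dt + ∫(4/(t**2 + 4)) dt.
Step 3. Evaluate the standard form [assuming t > 0]: now 2*log(t) - 3*log(t + 2) + ∫(4/(t**2 + 4)) dt.
Step 4. Evaluate the standard form: now 2*log(t) - 3*log(t + 2) + 2*atan(t/2).
Answer: 2*log(t) - 3*log(t + 2) + 2*atan(t/2).


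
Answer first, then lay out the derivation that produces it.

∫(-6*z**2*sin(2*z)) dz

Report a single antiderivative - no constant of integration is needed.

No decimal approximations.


The answer is 3*z**2*cos(2*z) - 3*z*sin(2*z) - 3*cos(2*z)/2.
Step 1. Integrate ∫(-6*z**2*sin(2*z)) dz by parts with u = z**2, dv = (-6*sin(2*z)) dz, so v = 3*cos(2*z): now 3*z**2*cos(2*z) + ∫(-6*z*cos(2*z)) dz.
Step 2. Integrate ∫(-6*z*cos(2*z)) dz by parts with u = z, dv = (-6*cos(2*z)) dz, so v = -3*sin(2*z): now 3*z**2*cos(2*z) - 3*z*sin(2*z) + ∫(3*sin(2*z)) dz.
Step 3. Evaluate the standard form: now 3*z**2*cos(2*z) - 3*z*sin(2*z) - 3*cos(2*z)/2.
Answer: 3*z**2*cos(2*z) - 3*z*sin(2*z) - 3*cos(2*z)/2.


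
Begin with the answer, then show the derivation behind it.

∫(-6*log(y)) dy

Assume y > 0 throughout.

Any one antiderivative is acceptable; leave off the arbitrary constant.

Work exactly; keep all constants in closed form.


The answer is -6*y*log(y) + 6*y.
Step 1. Integrate ∫(-6*log(y)) dy by parts with u = log(y), dv = (-6) dy, so v = -6*y [assuming y > 0]: now -6*y*log(y) + ∫(6) dy.
Step 2. Evaluate the standard form: now -6*y*log(y) + 6*y.
Answer: -6*y*log(y) + 6*y.


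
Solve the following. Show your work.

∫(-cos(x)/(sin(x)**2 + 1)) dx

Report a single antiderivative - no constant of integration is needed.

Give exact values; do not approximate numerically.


Step 1. Substitute u = sin(x), turning ∫(-cos(x)/(sin(x)**2 + 1)) dx into ∫(-1/(u**2 + 1)) du: now ∫(-1/(u**2 + 1)) du.
Step 2. Evaluate the standard form: now -atan(u).
Step 3. Substitute back u = sin(x): now -atan(sin(x)).
Answer: -atan(sin(x)).


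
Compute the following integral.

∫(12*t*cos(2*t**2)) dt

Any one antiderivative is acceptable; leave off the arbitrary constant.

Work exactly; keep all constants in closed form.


Answer: 3*sin(2*t**2).


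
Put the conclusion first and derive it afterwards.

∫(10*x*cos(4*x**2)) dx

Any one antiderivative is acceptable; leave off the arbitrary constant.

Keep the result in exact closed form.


The answer is 5*sin(4*x**2)/4.
Step 1. Substitute u = x**2, turning ∫(10*x*cos(4*x**2)) dx into ∫(5*cos(4*u)) du: now ∫(5*cos(4*u)) du.
Step 2. Evaluate the standard form: now 5*sin(4*u)/4.
Step 3. Substitute back u = x**2: now 5*sin(4*x**2)/4.
Answer: 5*sin(4*x**2)/4.


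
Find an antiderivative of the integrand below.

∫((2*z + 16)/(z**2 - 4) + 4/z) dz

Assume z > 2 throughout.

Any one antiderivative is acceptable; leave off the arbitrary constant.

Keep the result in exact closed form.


Answer: 4*log(z) + 5*log(z - 2) - 3*log(z + 2).


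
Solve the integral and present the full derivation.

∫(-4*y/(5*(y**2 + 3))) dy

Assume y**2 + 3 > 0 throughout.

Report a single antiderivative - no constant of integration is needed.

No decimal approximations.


Step 1. Substitute u = y**2 + 3, turning ∫(-4*y/(5*(y**2 + 3))) dy into ∫(-2/(5*u)) du: now ∫(-2/(5*u)) du.
Step 2. Evaluate the standard form [assuming u > 0]: now -2*log(u)/5.
Step 3. Substitute back u = y**2 + 3: now -2*log(y**2 + 3)/5.
Answer: -2*log(y**2 + 3)/5.


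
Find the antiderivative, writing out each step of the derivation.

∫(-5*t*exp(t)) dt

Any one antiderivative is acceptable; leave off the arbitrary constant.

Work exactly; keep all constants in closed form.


Step 1. Integrate ∫(-5*t*exp(t)) dt by parts with u = t, dv = (-5*exp(t)) dt, so v = -5*exp(t): now -5*t*exp(t) + ∫(5*exp(t)) dt.
Step 2. Evaluate the standard form: now -5*t*exp(t) + 5*exp(t).
Answer: -5*t*exp(t) + 5*exp(t).


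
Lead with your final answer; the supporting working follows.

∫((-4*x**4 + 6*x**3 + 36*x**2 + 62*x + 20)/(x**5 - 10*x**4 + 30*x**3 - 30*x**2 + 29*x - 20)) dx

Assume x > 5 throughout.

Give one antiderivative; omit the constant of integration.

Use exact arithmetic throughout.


The answer is -5*log(x - 5) - 4*log(x - 4) + 5*log(x - 1) + 2*atan(x).
Step 1. Decompose ∫((-4*x**4 + 6*x**3 + 36*x**2 + 62*x + 20)/(x**5 - 10*x**4 + 30*x**3 - 30*x**2 + 29*x - 20)) dx by partial fractions, (-4*x**4 + 6*x**3 + 36*x**2 + 62*x + 20)/(x**5 - 10*x**4 + 30*x**3 - 30*x**2 + 29*x - 20) = 2/(x**2 + 1) + 5/(x - 1) - 4/(x - 4) - 5/(x - 5): now ∫(-5/(x - 5)) dx + ∫(-4/(x - 4)) dx + ∫(5/(x - 1)) dx + ∫(2/(x**2 + 1)) dx.
Step 2. Evaluate the standard form [assuming x > 5]: now -5*log(x - 5) + ∫(-4/(x - 4)) dx + ∫(5/(x - 1)) dx + ∫(2/(x**2 + 1)) dx.
Step 3. Evaluate the standard form [assuming x > 1]: now -5*log(x - 5) + 5*log(x - 1) + ∫(-4/(x - 4)) dx + ∫(2/(x**2 + 1)) dx.
Step 4. Evaluate the standard form [assuming x > 4]: now -5*log(x - 5) - 4*log(x - 4) + 5*log(x - 1) + ∫(2/(x**2 + 1)) dx.
Step 5. Evaluate the standard form: now -5*log(x - 5) - 4*log(x - 4) + 5*log(x - 1) + 2*atan(x).
Answer: -5*log(x - 5) - 4*log(x - 4) + 5*log(x - 1) + 2*atan(x).


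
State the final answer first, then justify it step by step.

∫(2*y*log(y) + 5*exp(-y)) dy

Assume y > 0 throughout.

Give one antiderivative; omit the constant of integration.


The answer is y**2*log(y) - y**2/2 - 5*exp(-y).
Step 1. Rewrite: now ∫(2*y*log(y)) dy + ∫(5*exp(-y)) dy.
Step 2. Integrate ∫(2*y*log(y)) dy by parts with u = log(y), dv = (2*y) dy, so v = y**2 [assuming y > 0]: now y**2*log(y) + ∫(-y) dy + ∫(5*exp(-y)) dy.
Step 3. Evaluate the standard form: now y**2*log(y) - y**2/2 + ∫(5*exp(-y)) dy.
Step 4. Evaluate the standard form: now y**2*log(y) - y**2/2 - 5*exp(-y).
Answer: y**2*log(y) - y**2/2 - 5*exp(-y).


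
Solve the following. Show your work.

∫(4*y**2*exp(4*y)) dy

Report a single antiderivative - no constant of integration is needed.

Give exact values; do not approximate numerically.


Step 1. Integrate ∫(4*y**2*exp(4*y)) dy by parts with u = y**2, dv = (4*exp(4*y)) dy, so v = exp(4*y): now y**2*exp(4*y) + ∫(-2*y*exp(4*y)) dy.
Step 2. Integrate ∫(-2*y*exp(4*y)) dy by parts with u = y, dv = (-2*exp(4*y)) dy, so v = -exp(4*y)/2: now y**2*exp(4*y) - y*exp(4*y)/2 + ∫(exp(4*y)/2) dy.
Step 3. Evaluate the standard form: now y**2*exp(4*y) - y*exp(4*y)/2 + exp(4*y)/8.
Answer: y**2*exp(4*y) - y*exp(4*y)/2 + exp(4*y)/8.


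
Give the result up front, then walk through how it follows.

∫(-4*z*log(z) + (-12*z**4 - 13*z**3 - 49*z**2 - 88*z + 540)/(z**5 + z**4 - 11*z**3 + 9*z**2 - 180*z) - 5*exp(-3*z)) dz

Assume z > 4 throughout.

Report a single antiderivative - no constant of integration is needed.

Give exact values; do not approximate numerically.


The answer is -2*z**2*log(z) + z**2 - 3*log(z) - 5*log(z - 4) - 4*log(z + 5) - atan(z/3)/3 + 5*exp(-3*z)/3.
Step 1. Rewrite: now ∫(-4*z*log(z)) dz + ∫((-12*z**4 - 13*z**3 - 49*z**2 - 88*z + 540)/(z**5 + z**4 - 11*z**3 + 9*z**2 - 180*z)) dz + ∫(-5*exp(-3*z)) dz.
Step 2. Decompose ∫((-12*z**4 - 13*z**3 - 49*z**2 - 88*z + 540)/(z**5 + z**4 - 11*z**3 + 9*z**2 - 180*z)) dz by partial fractions, (-12*z**4 - 13*z**3 - 49*z**2 - 88*z + 540)/(z**5 + z**4 - 11*z**3 + 9*z**2 - 180*z) = -1/(z**2 + 9) - 4/(z + 5) - 5/(z - 4) - 3/z: now ∫(-3/z) dz + ∫(-4*z*log(z)) dz + ∫(-5/(z - 4)) dz + ∫(-4/(z + 5)) dz + ∫(-1/(z**2 + 9)) dz + ∫(-5*exp(-3*z)) dz.
Step 3. Evaluate the standard form [assuming z > 4]: now -5*log(z - 4) + ∫(-3/z) dz + ∫(-4*z*log(z)) dz + ∫(-4/(z + 5)) dz + ∫(-1/(z**2 + 9)) dz + ∫(-5*exp(-3*z)) dz.
Step 4. Evaluate the standard form [assuming z > -5]: now -5*log(z - 4) - 4*log(z + 5) + ∫(-3/z) dz + ∫(-4*z*log(z)) dz + ∫(-1/(z**2 + 9)) dz + ∫(-5*exp(-3*z)) dz.
Step 5. Evaluate the standard form [assuming z > 0]: now -3*log(z) - 5*log(z - 4) - 4*log(z + 5) + ∫(-4*z*log(z)) dz + ∫(-1/(z**2 + 9)) dz + ∫(-5*exp(-3*z)) dz.
Step 6. Evaluate the standard form: now -3*log(z) - 5*log(z - 4) - 4*log(z + 5) - atan(z/3)/3 + ∫(-4*z*log(z)) dz + ∫(-5*exp(-3*z)) dz.
Step 7. Integrate ∫(-4*z*log(z)) dz by parts with u = log(z), dv = (-4*z) dz, so v = -2*z**2 [assuming z > 0]: now -2*z**2*log(z) - 3*log(z) - 5*log(z - 4) - 4*log(z + 5) - atan(z/3)/3 + ∫(2*z) dz + ∫(-5*exp(-3*z)) dz.
Step 8. Evaluate the standard form: now -2*z**2*log(z) + z**2 - 3*log(z) - 5*log(z - 4) - 4*log(z + 5) - atan(z/3)/3 + ∫(-5*exp(-3*z)) dz.
Step 9. Evaluate the standard form: now -2*z**2*log(z) + z**2 - 3*log(z) - 5*log(z - 4) - 4*log(z + 5) - atan(z/3)/3 + 5*exp(-3*z)/3.
Answer: -2*z**2*log(z) + z**2 - 3*log(z) - 5*log(z - 4) - 4*log(z + 5) - atan(z/3)/3 + 5*exp(-3*z)/3.


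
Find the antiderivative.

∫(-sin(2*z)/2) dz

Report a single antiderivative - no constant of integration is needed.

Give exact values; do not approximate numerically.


Answer: cos(2*z)/4.


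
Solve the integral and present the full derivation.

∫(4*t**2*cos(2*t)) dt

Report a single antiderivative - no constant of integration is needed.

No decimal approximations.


Step 1. Integrate ∫(4*t**2*cos(2*t)) dt by parts with u = t**2, dv = (4*cos(2*t)) dt, so v = 2*sin(2*t): now 2*t**2*sin(2*t) + ∫(-4*t*sin(2*t)) dt.
Step 2. Integrate ∫(-4*t*sin(2*t)) dt by parts with u = t, dv = (-4*sin(2*t)) dt, so v = 2*cos(2*t): now 2*t**2*sin(2*t) + 2*t*cos(2*t) + ∫(-2*cos(2*t)) dt.
Step 3. Evaluate the standard form: now 2*t**2*sin(2*t) + 2*t*cos(2*t) - sin(2*t).
Answer: 2*t**2*sin(2*t) + 2*t*cos(2*t) - sin(2*t).


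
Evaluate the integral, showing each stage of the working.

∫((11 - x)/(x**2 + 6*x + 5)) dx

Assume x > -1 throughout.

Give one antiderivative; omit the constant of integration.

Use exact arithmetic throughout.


Step 1. Decompose ∫((11 - x)/(x**2 + 6*x + 5)) dx by partial fractions, (11 - x)/(x**2 + 6*x + 5) = -4/(x + 5) + 3/(x + 1): now ∫(3/(x + 1)) dx + ∫(-4/(x + 5)) dx.
Step 2. Evaluate the standard form [assuming x > -5]: now -4*log(x + 5) + ∫(3/(x + 1)) dx.
Step 3. Evaluate the standard form [assuming x > -1]: now 3*log(x + 1) - 4*log(x + 5).
Answer: 3*log(x + 1) - 4*log(x + 5).


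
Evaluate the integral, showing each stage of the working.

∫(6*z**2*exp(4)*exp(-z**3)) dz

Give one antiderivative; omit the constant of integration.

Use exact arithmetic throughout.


Step 1. Substitute u = z**3 - 4, turning ∫(6*z**2*exp(4)*exp(-z**3)) dz into ∫(2*exp(-u)) du: now ∫(2*exp(-u)) du.
Step 2. Evaluate the standard form: now -2*exp(-u).
Step 3. Substitute back u = z**3 - 4: now -2*exp(4 - z**3).
Answer: -2*exp(4 - z**3).


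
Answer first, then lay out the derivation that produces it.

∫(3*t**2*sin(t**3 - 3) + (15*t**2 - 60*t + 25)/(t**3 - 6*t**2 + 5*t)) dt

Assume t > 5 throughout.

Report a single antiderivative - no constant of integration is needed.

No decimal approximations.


The answer is 5*log(t) + 5*log(t - 5) + 5*log(t - 1) - cos(t**3 - 3).
Step 1. Rewrite: now ∫(3*t**2*sin(t**3 - 3)) dt + ∫((15*t**2 - 60*t + 25)/(t**3 - 6*t**2 + 5*t)) dt.
Step 2. Substitute u = t**3 - 3, turning ∫(3*t**2*sin(t**3 - 3)) dt into ∫(sin(u)) du: now ∫((15*t**2 - 60*t + 25)/(t**3 - 6*t**2 + 5*t)) dt + ∫(sin(u)) du.
Step 3. Evaluate the standard form: now -cos(u) + ∫((15*t**2 - 60*t + 25)/(t**3 - 6*t**2 + 5*t)) dt.
Step 4. Substitute back u = t**3 - 3: now -cos(t**3 - 3) + ∫((15*t**2 - 60*t + 25)/(t**3 - 6*t**2 + 5*t)) dt.
Step 5. Decompose ∫((15*t**2 - 60*t + 25)/(t**3 - 6*t**2 + 5*t)) dt by partial fractions, (15*t**2 - 60*t + 25)/(t**3 - 6*t**2 + 5*t) = 5/(t - 1) + 5/(t - 5) + 5/t: now -cos(t**3 - 3) + ∫(5/t) dt + ∫(5/(t - 5)) dt + ∫(5/(t - 1)) dt.
Step 6. Evaluate the standard form [assuming t > 5]: now 5*log(t - 5) - cos(t**3 - 3) + ∫(5/t) dt + ∫(5/(t - 1)) dt.
Step 7. Evaluate the standard form [assuming t > 1]: now 5*log(t - 5) + 5*log(t - 1) - cos(t**3 - 3) + ∫(5/t) dt.
Step 8. Evaluate the standard form [assuming t > 0]: now 5*log(t) + 5*log(t - 5) + 5*log(t - 1) - cos(t**3 - 3).
Answer: 5*log(t) + 5*log(t - 5) + 5*log(t - 1) - cos(t**3 - 3).


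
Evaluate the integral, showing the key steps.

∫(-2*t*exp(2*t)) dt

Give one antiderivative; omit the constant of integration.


Step 1. Integrate ∫(-2*t*exp(2*t)) dt by parts with u = t, dv = (-2*exp(2*t)) dt, so v = -exp(2*t): now -t*exp(2*t) + ∫(exp(2*t)) dt.
Step 2. Evaluate the standard form: now -t*exp(2*t) + exp(2*t)/2.
Answer: -t*exp(2*t) + exp(2*t)/2.


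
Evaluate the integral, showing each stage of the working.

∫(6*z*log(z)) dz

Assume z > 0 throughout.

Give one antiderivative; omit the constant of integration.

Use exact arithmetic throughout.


Step 1. Integrate ∫(6*z*log(z)) dz by parts with u = log(z), dv = (6*z) dz, so v = 3*z**2 [assuming z > 0]: now 3*z**2*log(z) + ∫(-3*z) dz.
Step 2. Evaluate the standard form: now 3*z**2*log(z) - 3*z**2/2.
Answer: 3*z**2*log(z) - 3*z**2/2.


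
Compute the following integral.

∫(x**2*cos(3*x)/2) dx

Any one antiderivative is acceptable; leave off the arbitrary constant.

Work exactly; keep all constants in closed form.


Answer: x**2*sin(3*x)/6 + x*cos(3*x)/9 - sin(3*x)/27.


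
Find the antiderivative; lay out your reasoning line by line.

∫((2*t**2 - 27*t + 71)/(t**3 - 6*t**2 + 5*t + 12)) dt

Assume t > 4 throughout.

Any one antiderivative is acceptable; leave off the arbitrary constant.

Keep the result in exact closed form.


Step 1. Decompose ∫((2*t**2 - 27*t + 71)/(t**3 - 6*t**2 + 5*t + 12)) dt by partial fractions, (2*t**2 - 27*t + 71)/(t**3 - 6*t**2 + 5*t + 12) = 5/(t + 1) - 2/(t - 3) - 1/(t - 4): now ∫(-1/(t - 4)) dt + ∫(-2/(t - 3)) dt + ∫(5/(t + 1)) dt.
Step 2. Evaluate the standard form [assuming t > 4]: now -log(t - 4) + ∫(-2/(t - 3)) dt + ∫(5/(t + 1)) dt.
Step 3. Evaluate the standard form [assuming t > -1]: now -log(t - 4) + 5*log(t + 1) + ∫(-2/(t - 3)) dt.
Step 4. Evaluate the standard form [assuming t > 3]: now -log(t - 4) - 2*log(t - 3) + 5*log(t + 1).
Answer: -log(t - 4) - 2*log(t - 3) + 5*log(t + 1).


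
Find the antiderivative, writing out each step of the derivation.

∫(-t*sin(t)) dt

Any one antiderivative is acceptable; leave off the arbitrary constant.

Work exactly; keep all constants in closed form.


Step 1. Integrate ∫(-t*sin(t)) dt by parts with u = t, dv = (-sin(t)) dt, so v = cos(t): now t*cos(t) + ∫(-cos(t)) dt.
Step 2. Evaluate the standard form: now t*cos(t) - sin(t).
Answer: t*cos(t) - sin(t).


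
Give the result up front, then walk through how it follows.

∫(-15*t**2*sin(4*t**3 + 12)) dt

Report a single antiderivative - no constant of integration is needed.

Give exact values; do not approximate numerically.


The answer is 5*cos(4*t**3 + 12)/4.
Step 1. Substitute u = t**3 + 3, turning ∫(-15*t**2*sin(4*t**3 + 12)) dt into ∫(-5*sin(4*u)) du: now ∫(-5*sin(4*u)) du.
Step 2. Evaluate the standard form: now 5*cos(4*u)/4.
Step 3. Substitute back u = t**3 + 3: now 5*cos(4*t**3 + 12)/4.
Answer: 5*cos(4*t**3 + 12)/4.


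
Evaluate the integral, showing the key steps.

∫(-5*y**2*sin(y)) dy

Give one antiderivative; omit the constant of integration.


Step 1. Integrate ∫(-5*y**2*sin(y)) dy by parts with u = y**2, dv = (-5*sin(y)) dy, so v = 5*cos(y): now 5*y**2*cos(y) + ∫(-10*y*cos(y)) dy.
Step 2. Integrate ∫(-10*y*cos(y)) dy by parts with u = y, dv = (-10*cos(y)) dy, so v = -10*sin(y): now 5*y**2*cos(y) - 10*y*sin(y) + ∫(10*sin(y)) dy.
Step 3. Evaluate the standard form: now 5*y**2*cos(y) - 10*y*sin(y) - 10*cos(y).
Answer: 5*y**2*cos(y) - 10*y*sin(y) - 10*cos(y).


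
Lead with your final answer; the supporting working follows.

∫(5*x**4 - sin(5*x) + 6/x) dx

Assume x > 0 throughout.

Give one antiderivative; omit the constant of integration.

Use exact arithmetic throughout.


The answer is x**5 + 6*log(x) + cos(5*x)/5.
Step 1. Rewrite: now ∫(6/x) dx + ∫(5*x**4) dx + ∫(-sin(5*x)) dx.
Step 2. Evaluate the standard form: now cos(5*x)/5 + ∫(6/x) dx + ∫(5*x**4) dx.
Step 3. Evaluate the standard form: now x**5 + cos(5*x)/5 + ∫(6/x) dx.
Step 4. Evaluate the standard form [assuming x > 0]: now x**5 + 6*log(x) + cos(5*x)/5.
Answer: x**5 + 6*log(x) + cos(5*x)/5.


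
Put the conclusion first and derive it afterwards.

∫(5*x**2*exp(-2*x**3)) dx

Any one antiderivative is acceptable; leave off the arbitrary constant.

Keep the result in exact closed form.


The answer is -5*exp(-2*x**3)/6.
Step 1. Substitute u = x**3, turning ∫(5*x**2*exp(-2*x**3)) dx into ∫(5*exp(-2*u)/3) du: now ∫(5*exp(-2*u)/3) du.
Step 2. Evaluate the standard form: now -5*exp(-2*u)/6.
Step 3. Substitute back u = x**3: now -5*exp(-2*x**3)/6.
Answer: -5*exp(-2*x**3)/6.


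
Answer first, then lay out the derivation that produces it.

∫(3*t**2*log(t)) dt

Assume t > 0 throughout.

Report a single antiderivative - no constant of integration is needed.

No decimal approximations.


The answer is t**3*log(t) - t**3/3.
Step 1. Integrate ∫(3*t**2*log(t)) dt by parts with u = log(t), dv = (3*t**2) dt, so v = t**3 [assuming t > 0]: now t**3*log(t) + ∫(-t**2) dt.
Step 2. Evaluate the standard form: now t**3*log(t) - t**3/3.
Answer: t**3*log(t) - t**3/3.


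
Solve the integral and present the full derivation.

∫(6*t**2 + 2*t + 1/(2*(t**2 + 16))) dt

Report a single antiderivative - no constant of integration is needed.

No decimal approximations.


Step 1. Rewrite: now ∫(2*t) dt + ∫(6*t**2) dt + ∫(1/(2*(t**2 + 16))) dt.
Step 2. Evaluate the standard form: now atan(t/4)/8 + ∫(2*t) dt + ∫(6*t**2) dt.
Step 3. Evaluate the standard form: now t**2 + atan(t/4)/8 + ∫(6*t**2) dt.
Step 4. Evaluate the standard form: now 2*t**3 + t**2 + atan(t/4)/8.
Answer: 2*t**3 + t**2 + atan(t/4)/8.


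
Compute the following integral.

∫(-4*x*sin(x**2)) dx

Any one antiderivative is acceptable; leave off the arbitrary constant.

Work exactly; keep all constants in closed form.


Answer: 2*cos(x**2).


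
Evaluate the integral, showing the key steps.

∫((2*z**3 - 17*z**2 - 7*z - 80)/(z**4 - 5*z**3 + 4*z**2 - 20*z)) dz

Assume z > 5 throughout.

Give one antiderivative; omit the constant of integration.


Step 1. Decompose ∫((2*z**3 - 17*z**2 - 7*z - 80)/(z**4 - 5*z**3 + 4*z**2 - 20*z)) dz by partial fractions, (2*z**3 - 17*z**2 - 7*z - 80)/(z**4 - 5*z**3 + 4*z**2 - 20*z) = 3/(z**2 + 4) - 2/(z - 5) + 4/z: now ∫(4/z) dz + ∫(-2/(z - 5)) dz + ∫(3/(z**2 + 4)) dz.
Step 2. Evaluate the standard form [assuming z > 0]: now 4*log(z) + ∫(-2/(z - 5)) dz + ∫(3/(z**2 + 4)) dz.
Step 3. Evaluate the standard form [assuming z > 5]: now 4*log(z) - 2*log(z - 5) + ∫(3/(z**2 + 4)) dz.
Step 4. Evaluate the standard form: now 4*log(z) - 2*log(z - 5) + 3*atan(z/2)/2.
Answer: 4*log(z) - 2*log(z - 5) + 3*atan(z/2)/2.


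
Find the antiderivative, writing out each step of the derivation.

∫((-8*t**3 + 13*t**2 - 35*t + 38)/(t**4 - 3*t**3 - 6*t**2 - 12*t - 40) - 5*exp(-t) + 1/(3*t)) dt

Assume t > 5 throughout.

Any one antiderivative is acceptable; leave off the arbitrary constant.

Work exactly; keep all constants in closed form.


Step 1. Rewrite: now ∫(1/(3*t)) dt + ∫((-8*t**3 + 13*t**2 - 35*t + 38)/(t**4 - 3*t**3 - 6*t**2 - 12*t - 40)) dt + ∫(-5*exp(-t)) dt.
Step 2. Evaluate the standard form: now ∫(1/(3*t)) dt + ∫((-8*t**3 + 13*t**2 - 35*t + 38)/(t**4 - 3*t**3 - 6*t**2 - 12*t - 40)) dt + 5*exp(-t).
Step 3. Evaluate the standard form [assuming t > 0]: now log(t)/3 + ∫((-8*t**3 + 13*t**2 - 35*t + 38)/(t**4 - 3*t**3 - 6*t**2 - 12*t - 40)) dt + 5*exp(-t).
Step 4. Decompose ∫((-8*t**3 + 13*t**2 - 35*t + 38)/(t**4 - 3*t**3 - 6*t**2 - 12*t - 40)) dt by partial fractions, (-8*t**3 + 13*t**2 - 35*t + 38)/(t**4 - 3*t**3 - 6*t**2 - 12*t - 40) = 1/(t**2 + 4) - 4/(t + 2) - 4/(t - 5): now log(t)/3 + ∫(-4/(t - 5)) dt + ∫(-4/(t + 2)) dt + ∫(1/(t**2 + 4)) dt + 5*exp(-t).
Step 5. Evaluate the standard form [assuming t > -2]: now log(t)/3 - 4*log(t + 2) + ∫(-4/(t - 5)) dt + ∫(1/(t**2 + 4)) dt + 5*exp(-t).
Step 6. Evaluate the standard form [assuming t > 5]: now log(t)/3 - 4*log(t - 5) - 4*log(t + 2) + ∫(1/(t**2 + 4)) dt + 5*exp(-t).
Step 7. Evaluate the standard form: now log(t)/3 - 4*log(t - 5) - 4*log(t + 2) + atan(t/2)/2 + 5*exp(-t).
Answer: log(t)/3 - 4*log(t - 5) - 4*log(t + 2) + atan(t/2)/2 + 5*exp(-t).


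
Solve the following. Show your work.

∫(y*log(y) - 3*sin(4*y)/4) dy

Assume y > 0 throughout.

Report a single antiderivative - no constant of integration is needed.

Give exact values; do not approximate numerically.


Step 1. Rewrite: now ∫(y*log(y)) dy + ∫(-3*sin(4*y)/4) dy.
Step 2. Integrate ∫(y*log(y)) dy by parts with u = log(y), dv = (y) dy, so v = y**2/2 [assuming y > 0]: now y**2*log(y)/2 + ∫(-y/2) dy + ∫(-3*sin(4*y)/4) dy.
Step 3. Evaluate the standard form: now y**2*log(y)/2 - y**2/4 + ∫(-3*sin(4*y)/4) dy.
Step 4. Evaluate the standard form: now y**2*log(y)/2 - y**2/4 + 3*cos(4*y)/16.
Answer: y**2*log(y)/2 - y**2/4 + 3*cos(4*y)/16.


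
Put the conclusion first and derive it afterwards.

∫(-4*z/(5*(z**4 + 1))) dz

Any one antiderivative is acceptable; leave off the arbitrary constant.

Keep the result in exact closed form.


The answer is -2*atan(z**2)/5.
Step 1. Substitute u = z**2, turning ∫(-4*z/(5*(z**4 + 1))) dz into ∫(-2/(5*(u**2 + 1))) du: now ∫(-2/(5*(u**2 + 1))) du.
Step 2. Evaluate the standard form: now -2*atan(u)/5.
Step 3. Substitute back u = z**2: now -2*atan(z**2)/5.
Answer: -2*atan(z**2)/5.


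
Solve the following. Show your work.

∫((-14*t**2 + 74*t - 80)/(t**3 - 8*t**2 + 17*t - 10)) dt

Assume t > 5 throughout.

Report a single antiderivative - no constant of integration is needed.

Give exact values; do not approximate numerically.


Step 1. Decompose ∫((-14*t**2 + 74*t - 80)/(t**3 - 8*t**2 + 17*t - 10)) dt by partial fractions, (-14*t**2 + 74*t - 80)/(t**3 - 8*t**2 + 17*t - 10) = -5/(t - 1) - 4/(t - 2) - 5/(t - 5): now ∫(-5/(t - 5)) dt + ∫(-4/(t - 2)) dt + ∫(-5/(t - 1)) dt.
Step 2. Evaluate the standard form [assuming t > 1]: now -5*log(t - 1) + ∫(-5/(t - 5)) dt + ∫(-4/(t - 2)) dt.
Step 3. Evaluate the standard form [assuming t > 2]: now -4*log(t - 2) - 5*log(t - 1) + ∫(-5/(t - 5)) dt.
Step 4. Evaluate the standard form [assuming t > 5]: now -5*log(t - 5) - 4*log(t - 2) - 5*log(t - 1).
Answer: -5*log(t - 5) - 4*log(t - 2) - 5*log(t - 1).


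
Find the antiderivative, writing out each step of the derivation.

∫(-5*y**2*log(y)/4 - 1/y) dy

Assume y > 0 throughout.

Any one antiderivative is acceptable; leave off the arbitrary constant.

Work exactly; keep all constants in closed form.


Step 1. Rewrite: now ∫(-1/y) dy + ∫(-5*y**2*log(y)/4) dy.
Step 2. Integrate ∫(-5*y**2*log(y)/4) dy by parts with u = log(y), dv = (-5*y**2/4) dy, so v = -5*y**3/12 [assuming y > 0]: now -5*y**3*log(y)/12 + ∫(-1/y) dy + ∫(5*y**2/12) dy.
Step 3. Evaluate the standard form: now -5*y**3*log(y)/12 + 5*y**3/36 + ∫(-1/y) dy.
Step 4. Evaluate the standard form [assuming y > 0]: now -5*y**3*log(y)/12 + 5*y**3/36 - log(y).
Answer: -5*y**3*log(y)/12 + 5*y**3/36 - log(y).


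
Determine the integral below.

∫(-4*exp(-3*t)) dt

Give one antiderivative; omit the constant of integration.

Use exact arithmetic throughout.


Answer: 4*exp(-3*t)/3.


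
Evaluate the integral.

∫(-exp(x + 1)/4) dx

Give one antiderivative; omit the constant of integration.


Answer: -exp(x + 1)/4.


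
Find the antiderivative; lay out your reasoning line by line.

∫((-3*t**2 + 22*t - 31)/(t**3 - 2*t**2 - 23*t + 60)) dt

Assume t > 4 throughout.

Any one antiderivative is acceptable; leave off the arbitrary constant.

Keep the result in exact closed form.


Step 1. Decompose ∫((-3*t**2 + 22*t - 31)/(t**3 - 2*t**2 - 23*t + 60)) dt by partial fractions, (-3*t**2 + 22*t - 31)/(t**3 - 2*t**2 - 23*t + 60) = -3/(t + 5) - 1/(t - 3) + 1/(t - 4): now ∫(1/(t - 4)) dt + ∫(-1/(t - 3)) dt + ∫(-3/(t + 5)) dt.
Step 2. Evaluate the standard form [assuming t > 4]: now log(t - 4) + ∫(-1/(t - 3)) dt + ∫(-3/(t + 5)) dt.
Step 3. Evaluate the standard form [assuming t > -5]: now log(t - 4) - 3*log(t + 5) + ∫(-1/(t - 3)) dt.
Step 4. Evaluate the standard form [assuming t > 3]: now log(t - 4) - log(t - 3) - 3*log(t + 5).
Answer: log(t - 4) - log(t - 3) - 3*log(t + 5).


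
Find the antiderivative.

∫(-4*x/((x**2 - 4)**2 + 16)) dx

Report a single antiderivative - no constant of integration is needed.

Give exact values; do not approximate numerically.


Answer: -atan(x**2/4 - 1)/2.


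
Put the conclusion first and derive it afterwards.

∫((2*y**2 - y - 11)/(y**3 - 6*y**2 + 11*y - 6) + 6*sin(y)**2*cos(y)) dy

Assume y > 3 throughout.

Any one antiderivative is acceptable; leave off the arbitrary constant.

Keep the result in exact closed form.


The answer is 2*log(y - 3) + 5*log(y - 2) - 5*log(y - 1) + 2*sin(y)**3.
Step 1. Rewrite: now ∫((2*y**2 - y - 11)/(y**3 - 6*y**2 + 11*y - 6)) dy + ∫(6*sin(y)**2*cos(y)) dy.
Step 2. Substitute u = sin(y), turning ∫(6*sin(y)**2*cos(y)) dy into ∫(6*u**2) du: now ∫(6*u**2) du + ∫((2*y**2 - y - 11)/(y**3 - 6*y**2 + 11*y - 6)) dy.
Step 3. Evaluate the standard form: now 2*u**3 + ∫((2*y**2 - y - 11)/(y**3 - 6*y**2 + 11*y - 6)) dy.
Step 4. Substitute back u = sin(y): now 2*sin(y)**3 + ∫((2*y**2 - y - 11)/(y**3 - 6*y**2 + 11*y - 6)) dy.
Step 5. Decompose ∫((2*y**2 - y - 11)/(y**3 - 6*y**2 + 11*y - 6)) dy by partial fractions, (2*y**2 - y - 11)/(y**3 - 6*y**2 + 11*y - 6) = -5/(y - 1) + 5/(y - 2) + 2/(y - 3): now 2*sin(y)**3 + ∫(2/(y - 3)) dy + ∫(5/(y - 2)) dy + ∫(-5/(y - 1)) dy.
Step 6. Evaluate the standard form [assuming y > 2]: now 5*log(y - 2) + 2*sin(y)**3 + ∫(2/(y - 3)) dy + ∫(-5/(y - 1)) dy.
Step 7. Evaluate the standard form [assuming y > 3]: now 2*log(y - 3) + 5*log(y - 2) + 2*sin(y)**3 + ∫(-5/(y - 1)) dy.
Step 8. Evaluate the standard form [assuming y > 1]: now 2*log(y - 3) + 5*log(y - 2) - 5*log(y - 1) + 2*sin(y)**3.
Answer: 2*log(y - 3) + 5*log(y - 2) - 5*log(y - 1) + 2*sin(y)**3.


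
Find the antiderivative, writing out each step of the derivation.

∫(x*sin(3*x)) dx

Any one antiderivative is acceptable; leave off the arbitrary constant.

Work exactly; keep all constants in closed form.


Step 1. Integrate ∫(x*sin(3*x)) dx by parts with u = x, dv = (sin(3*x)) dx, so v = -cos(3*x)/3: now -x*cos(3*x)/3 + ∫(cos(3*x)/3) dx.
Step 2. Evaluate the standard form: now -x*cos(3*x)/3 + sin(3*x)/9.
Answer: -x*cos(3*x)/3 + sin(3*x)/9.
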